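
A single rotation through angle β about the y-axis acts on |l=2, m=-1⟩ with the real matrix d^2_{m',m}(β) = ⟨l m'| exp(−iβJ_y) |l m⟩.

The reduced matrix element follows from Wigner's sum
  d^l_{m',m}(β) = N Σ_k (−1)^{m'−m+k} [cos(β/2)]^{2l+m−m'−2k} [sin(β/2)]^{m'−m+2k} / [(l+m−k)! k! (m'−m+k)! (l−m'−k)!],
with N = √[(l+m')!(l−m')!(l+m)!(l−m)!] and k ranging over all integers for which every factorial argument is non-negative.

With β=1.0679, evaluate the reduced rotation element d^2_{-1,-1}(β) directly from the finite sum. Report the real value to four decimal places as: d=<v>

d=-0.0267

d^2_{-1,-1}(β=1.0679) via Wigner's sum:
c=cos(1.0679/2)=0.860803, s=sin(1.0679/2)=0.508937; N=√[1·6·1·6]=6.000000
k∈{0,1} keeps every argument non-negative
  k=0: (−1)^0·6.0000/(6)·0.8608^4·0.5089^0 = +0.549055
  k=1: (−1)^1·6.0000/(2)·0.8608^2·0.5089^2 = -0.575782
d^2_{-1,-1}(1.0679) = +0.549055 -0.575782 = -0.026727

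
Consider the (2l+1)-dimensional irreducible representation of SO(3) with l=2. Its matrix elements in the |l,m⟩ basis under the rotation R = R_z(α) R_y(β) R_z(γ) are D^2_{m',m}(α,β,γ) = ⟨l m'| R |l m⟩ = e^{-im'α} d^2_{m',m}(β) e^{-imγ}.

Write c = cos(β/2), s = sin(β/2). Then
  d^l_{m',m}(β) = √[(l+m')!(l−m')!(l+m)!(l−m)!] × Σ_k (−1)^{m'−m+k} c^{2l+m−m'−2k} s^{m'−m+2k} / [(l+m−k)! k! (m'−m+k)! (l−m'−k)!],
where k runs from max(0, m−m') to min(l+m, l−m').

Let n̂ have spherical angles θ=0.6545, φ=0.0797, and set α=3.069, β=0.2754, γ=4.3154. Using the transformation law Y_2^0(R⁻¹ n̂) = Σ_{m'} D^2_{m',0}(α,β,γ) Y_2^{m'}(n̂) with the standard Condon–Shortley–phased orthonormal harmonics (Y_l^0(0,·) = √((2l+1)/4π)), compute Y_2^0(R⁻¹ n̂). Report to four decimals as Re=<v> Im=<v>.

Need the full column D^2_{m',0} for m'=−2..2 at α=3.069, β=0.2754, γ=4.3154.
cos(β/2)=0.990534, sin(β/2)=0.137265
d^2_{-2,0}: single k=2 term ⇒ +0.045283;  D = +0.044807-0.006551i
d^2_{-1,0}: k∈[1..2] ⇒ +0.326772 -0.006275 = +0.320497;  D = -0.319653+0.023245i
d^2_{0,0}: k∈[0..2] ⇒ +0.962672 -0.073947 +0.000355 = +0.889080;  D = +0.889080+0.000000i
d^2_{1,0}: k∈[0..1] ⇒ -0.326772 +0.006275 = -0.320497;  D = +0.319653+0.023245i
d^2_{2,0}: single k=0 term ⇒ +0.045283;  D = +0.044807+0.006551i
Y_2^{m'}(θ=0.6545,φ=0.0797) and Σ D·Y over m':
  (+0.0448-0.0066i)·(+0.1413-0.0227i)  (-0.3197+0.0232i)·(+0.3719-0.0297i)  (+0.8891+0.0000i)·(+0.2801+0.0000i)  (+0.3197+0.0232i)·(-0.3719-0.0297i)  (+0.0448+0.0066i)·(+0.1413+0.0227i)
Y_2^0(R⁻¹ n̂) = +0.025038+0.000000i

Re=0.0250 Im=0.0000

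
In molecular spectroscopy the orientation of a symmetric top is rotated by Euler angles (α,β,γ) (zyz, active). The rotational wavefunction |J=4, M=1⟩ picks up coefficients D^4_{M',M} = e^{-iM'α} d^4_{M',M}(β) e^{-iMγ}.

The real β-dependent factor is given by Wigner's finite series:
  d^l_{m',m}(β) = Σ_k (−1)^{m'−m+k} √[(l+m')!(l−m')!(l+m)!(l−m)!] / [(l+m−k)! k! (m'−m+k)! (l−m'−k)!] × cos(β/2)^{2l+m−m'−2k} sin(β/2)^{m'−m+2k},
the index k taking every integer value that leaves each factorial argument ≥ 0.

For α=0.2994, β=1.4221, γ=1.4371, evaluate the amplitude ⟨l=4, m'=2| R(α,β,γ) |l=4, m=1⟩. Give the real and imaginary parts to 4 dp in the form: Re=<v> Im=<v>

First d^4_{2,1}(β=1.4221), then the phase factors e^{-i(2)α} and e^{-i(1)γ}:
With c≡cos(β/2)=0.757677 and s≡sin(β/2)=0.652630, N=[720·2·120·6]^{1/2}=1018.233765
The bounds max(0,m−m')=0 and min(l+m,l−m')=2 give 3 terms
  k=0: (−1)^1·1018.2338/(240)·0.7577^7·0.6526^1 = -0.396910
  k=1: (−1)^2·1018.2338/(48)·0.7577^5·0.6526^3 = +1.472405
  k=2: (−1)^3·1018.2338/(72)·0.7577^3·0.6526^5 = -0.728285
d^4_{2,1}(1.4221) = -0.396910 +1.472405 -0.728285 = +0.347210
Attach z-rotation phases: D = e^{-i(2)(0.2994)}·(+0.347210)·e^{-i(1)(1.4371)} = -0.155729-0.310328i

Re=-0.1557 Im=-0.3103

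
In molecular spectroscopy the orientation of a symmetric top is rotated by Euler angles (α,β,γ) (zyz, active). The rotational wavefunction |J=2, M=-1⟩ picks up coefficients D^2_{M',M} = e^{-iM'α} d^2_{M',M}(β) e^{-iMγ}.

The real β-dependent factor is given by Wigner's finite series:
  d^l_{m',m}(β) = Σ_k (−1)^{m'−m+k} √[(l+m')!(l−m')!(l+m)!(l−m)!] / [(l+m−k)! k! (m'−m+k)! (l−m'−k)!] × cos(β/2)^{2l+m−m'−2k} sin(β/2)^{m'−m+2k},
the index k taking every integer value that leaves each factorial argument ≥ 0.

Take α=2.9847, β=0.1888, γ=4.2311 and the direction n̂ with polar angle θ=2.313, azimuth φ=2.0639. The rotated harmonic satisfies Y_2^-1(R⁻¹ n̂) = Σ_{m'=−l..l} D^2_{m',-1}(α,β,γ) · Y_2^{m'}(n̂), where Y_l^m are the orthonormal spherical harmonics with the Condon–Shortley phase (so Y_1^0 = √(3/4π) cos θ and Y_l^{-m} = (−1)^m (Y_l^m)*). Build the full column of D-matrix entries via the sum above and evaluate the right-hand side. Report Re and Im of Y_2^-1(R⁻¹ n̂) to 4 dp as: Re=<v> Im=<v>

Re=-0.1159 Im=0.3462

Need the full column D^2_{m',-1} for m'=−2..2 at α=2.9847, β=0.1888, γ=4.2311.
cos(β/2)=0.995548, sin(β/2)=0.094260
d^2_{-2,-1}: single k=1 term ⇒ +0.186013;  D = -0.132797-0.130252i
d^2_{-1,-1}: k∈[0..1] ⇒ +0.982309 -0.026418 = +0.955891;  D = +0.569459+0.767753i
d^2_{0,-1}: k∈[0..1] ⇒ -0.227818 +0.002042 = -0.225776;  D = +0.104517+0.200128i
d^2_{1,-1}: k∈[0..1] ⇒ +0.026418 -0.000079 = +0.026339;  D = +0.008395+0.024965i
d^2_{2,-1}: single k=0 term ⇒ -0.001668;  D = +0.000278+0.001644i
Y_2^{m'}(θ=2.313,φ=2.0639) and Σ D·Y over m':
  (-0.1328-0.1303i)·(-0.1158+0.1750i)  (+0.5695+0.7678i)·(+0.1822+0.3390i)  (+0.1045+0.2001i)·(+0.1169+0.0000i)  (+0.0084+0.0250i)·(-0.1822+0.3390i)  (+0.0003+0.0016i)·(-0.1158-0.1750i)
Y_2^-1(R⁻¹ n̂) = -0.115880+0.346193i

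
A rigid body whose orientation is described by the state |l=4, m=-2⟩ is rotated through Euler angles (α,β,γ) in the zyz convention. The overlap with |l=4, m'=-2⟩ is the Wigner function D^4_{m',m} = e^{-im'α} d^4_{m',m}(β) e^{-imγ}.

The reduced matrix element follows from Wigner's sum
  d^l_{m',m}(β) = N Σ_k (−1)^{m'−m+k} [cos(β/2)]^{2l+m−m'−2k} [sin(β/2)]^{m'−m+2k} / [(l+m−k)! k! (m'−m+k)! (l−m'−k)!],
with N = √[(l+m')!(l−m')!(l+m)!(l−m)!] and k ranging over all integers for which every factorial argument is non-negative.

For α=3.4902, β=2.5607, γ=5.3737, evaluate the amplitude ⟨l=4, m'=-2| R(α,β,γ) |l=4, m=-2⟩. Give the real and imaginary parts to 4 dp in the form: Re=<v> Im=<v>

Re=0.0343 Im=-0.0712

Split into d^4_{-2,-2}(β=2.5607) × two z-phases.
Half-angle: c=0.286380, s=0.958116. N=√(2·720·2·720)=1440.000000
k∈{0,1,2} keeps every argument non-negative
  k=0: (−1)^0·1440.0000/(1440)·0.2864^8·0.9581^0 = +0.000045
  k=1: (−1)^1·1440.0000/(120)·0.2864^6·0.9581^2 = -0.006077
  k=2: (−1)^2·1440.0000/(96)·0.2864^4·0.9581^4 = +0.085023
d^4_{-2,-2}(2.5607) = +0.000045 -0.006077 +0.085023 = +0.078991
D = (+0.766634+0.642085i)·(+0.078991)·(-0.245635-0.969362i) = +0.034290-0.071160i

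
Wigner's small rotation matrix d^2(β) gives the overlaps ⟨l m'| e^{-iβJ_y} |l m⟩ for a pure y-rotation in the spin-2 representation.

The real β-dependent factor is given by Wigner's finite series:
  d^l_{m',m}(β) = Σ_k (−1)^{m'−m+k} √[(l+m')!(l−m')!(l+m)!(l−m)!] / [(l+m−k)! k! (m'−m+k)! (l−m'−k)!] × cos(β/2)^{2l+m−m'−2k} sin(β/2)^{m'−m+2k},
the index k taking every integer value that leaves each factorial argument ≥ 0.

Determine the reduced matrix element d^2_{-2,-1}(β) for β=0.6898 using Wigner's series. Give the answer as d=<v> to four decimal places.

d^2_{-2,-1}(β=0.6898) via Wigner's sum:
Half-angle: c=0.941109, s=0.338103. N=√(1·24·1·6)=12.000000
The bounds max(0,m−m')=1 and min(l+m,l−m')=1 give 1 term
  k=1: (−1)^0·12.0000/(6)·0.9411^3·0.3381^1 = +0.563636
d^2_{-2,-1}(0.6898) = +0.563636

d=0.5636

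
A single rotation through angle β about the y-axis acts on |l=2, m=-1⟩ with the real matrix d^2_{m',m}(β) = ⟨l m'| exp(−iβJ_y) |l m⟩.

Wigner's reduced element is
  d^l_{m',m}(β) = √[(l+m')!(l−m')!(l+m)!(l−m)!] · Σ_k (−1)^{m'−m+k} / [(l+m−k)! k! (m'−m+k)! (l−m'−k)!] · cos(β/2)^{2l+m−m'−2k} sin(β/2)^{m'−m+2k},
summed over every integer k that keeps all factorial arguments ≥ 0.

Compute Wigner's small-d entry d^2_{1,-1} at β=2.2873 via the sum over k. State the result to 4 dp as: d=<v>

d=-0.2597

d^2_{1,-1}(β=2.2873) via Wigner's sum:
With c≡cos(β/2)=0.414275 and s≡sin(β/2)=0.910152, N=[6·1·1·6]^{1/2}=6.000000
Admissible k: 0..1 (factorial args all ≥0)
  k=0: (−1)^2·6.0000/(2)·0.4143^2·0.9102^2 = +0.426508
  k=1: (−1)^3·6.0000/(6)·0.4143^0·0.9102^4 = -0.686207
d^2_{1,-1}(2.2873) = +0.426508 -0.686207 = -0.259699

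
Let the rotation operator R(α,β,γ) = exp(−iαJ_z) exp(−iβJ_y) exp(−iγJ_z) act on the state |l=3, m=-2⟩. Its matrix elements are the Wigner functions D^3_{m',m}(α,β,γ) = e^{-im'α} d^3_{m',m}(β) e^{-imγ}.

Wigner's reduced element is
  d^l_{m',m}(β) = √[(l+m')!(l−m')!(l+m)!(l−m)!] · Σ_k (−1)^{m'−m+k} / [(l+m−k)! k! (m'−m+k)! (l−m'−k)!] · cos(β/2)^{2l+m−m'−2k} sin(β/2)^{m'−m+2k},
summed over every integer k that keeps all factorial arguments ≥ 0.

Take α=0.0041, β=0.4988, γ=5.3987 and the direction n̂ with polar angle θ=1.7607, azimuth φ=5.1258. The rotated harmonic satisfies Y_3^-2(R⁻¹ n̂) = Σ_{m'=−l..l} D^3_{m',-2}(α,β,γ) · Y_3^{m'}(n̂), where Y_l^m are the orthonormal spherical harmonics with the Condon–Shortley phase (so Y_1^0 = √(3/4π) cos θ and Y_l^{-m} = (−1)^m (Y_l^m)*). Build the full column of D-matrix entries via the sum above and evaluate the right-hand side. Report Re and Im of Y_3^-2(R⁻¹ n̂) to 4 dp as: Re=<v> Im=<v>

Re=0.0192 Im=0.0099

Need the full column D^3_{m',-2} for m'=−3..3 at α=0.0041, β=0.4988, γ=5.3987.
cos(β/2)=0.969061, sin(β/2)=0.246823
d^3_{-3,-2}: single k=1 term ⇒ +0.516673;  D = -0.095484-0.507773i
d^3_{-2,-2}: k∈[0..1] ⇒ +0.828144 -0.268623 = +0.559521;  D = -0.105656-0.549454i
d^3_{-1,-2}: k∈[0..1] ⇒ -0.667021 +0.086544 = -0.580477;  D = +0.111950+0.569580i
d^3_{0,-2}: k∈[0..1] ⇒ +0.294262 -0.019090 = +0.275172;  D = -0.054176-0.269786i
d^3_{1,-2}: k∈[0..1] ⇒ -0.086544 +0.002807 = -0.083737;  D = +0.016823+0.082030i
d^3_{2,-2}: k∈[0..1] ⇒ +0.017427 -0.000226 = +0.017200;  D = -0.003525-0.016835i
d^3_{3,-2}: single k=0 term ⇒ -0.002174;  D = +0.000454+0.002126i
Y_3^{m'}(θ=1.7607,φ=5.1258) and Σ D·Y over m':
  (-0.0955-0.5078i)·(-0.3737-0.1282i)  (-0.1057-0.5495i)·(+0.1260-0.1369i)  (+0.1119+0.5696i)·(-0.1048-0.2389i)  (-0.0542-0.2698i)·(+0.1988+0.0000i)  (+0.0168+0.0820i)·(+0.1048-0.2389i)  (-0.0035-0.0168i)·(+0.1260+0.1369i)  (+0.0005+0.0021i)·(+0.3737-0.1282i)
Y_3^-2(R⁻¹ n̂) = +0.019247+0.009914i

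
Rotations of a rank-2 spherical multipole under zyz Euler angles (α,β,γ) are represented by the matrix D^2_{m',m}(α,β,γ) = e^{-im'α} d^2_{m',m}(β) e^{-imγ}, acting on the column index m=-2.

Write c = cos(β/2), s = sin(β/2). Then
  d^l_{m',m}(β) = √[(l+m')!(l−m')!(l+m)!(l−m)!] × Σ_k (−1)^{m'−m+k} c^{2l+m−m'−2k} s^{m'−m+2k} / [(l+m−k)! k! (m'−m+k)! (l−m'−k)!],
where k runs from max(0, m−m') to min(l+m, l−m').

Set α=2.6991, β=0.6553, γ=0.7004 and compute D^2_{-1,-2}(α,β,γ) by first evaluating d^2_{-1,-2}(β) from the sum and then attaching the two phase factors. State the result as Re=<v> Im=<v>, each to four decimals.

First d^2_{-1,-2}(β=0.6553), then the phase factors e^{-i(-1)α} and e^{-i(-2)γ}:
Half-angle: c=0.946801, s=0.321819. N=√(1·6·1·24)=12.000000
k: max(0,(-2)−(-1))=0 … min(2+(-2),2−(-1))=0
  k=0: (−1)^1·12.0000/(6)·0.9468^3·0.3218^1 = -0.546283
d^2_{-1,-2}(0.6553) = -0.546283
Attach z-rotation phases: D = e^{-i(-1)(2.6991)}·(-0.546283)·e^{-i(-2)(0.7004)} = +0.314062+0.446980i

Re=0.3141 Im=0.4470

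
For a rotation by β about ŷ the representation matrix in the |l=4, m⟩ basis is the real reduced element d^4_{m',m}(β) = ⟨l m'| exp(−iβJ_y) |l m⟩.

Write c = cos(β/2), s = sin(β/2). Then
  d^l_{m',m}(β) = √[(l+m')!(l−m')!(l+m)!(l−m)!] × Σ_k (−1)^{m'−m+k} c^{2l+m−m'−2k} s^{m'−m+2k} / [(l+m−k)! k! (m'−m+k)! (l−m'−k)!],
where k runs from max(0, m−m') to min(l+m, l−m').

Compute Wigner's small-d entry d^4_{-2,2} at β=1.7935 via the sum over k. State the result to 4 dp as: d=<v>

d^4_{-2,2}(β=1.7935) via Wigner's sum:
c=cos(1.7935/2)=0.624152, s=sin(1.7935/2)=0.781303; N=√[2·720·720·2]=1440.000000
k∈{4,5,6} keeps every argument non-negative
  k=4: (−1)^0·1440.0000/(96)·0.6242^4·0.7813^4 = +0.848264
  k=5: (−1)^1·1440.0000/(120)·0.6242^2·0.7813^6 = -1.063355
  k=6: (−1)^2·1440.0000/(1440)·0.6242^0·0.7813^8 = +0.138853
d^4_{-2,2}(1.7935) = +0.848264 -1.063355 +0.138853 = -0.076238

d=-0.0762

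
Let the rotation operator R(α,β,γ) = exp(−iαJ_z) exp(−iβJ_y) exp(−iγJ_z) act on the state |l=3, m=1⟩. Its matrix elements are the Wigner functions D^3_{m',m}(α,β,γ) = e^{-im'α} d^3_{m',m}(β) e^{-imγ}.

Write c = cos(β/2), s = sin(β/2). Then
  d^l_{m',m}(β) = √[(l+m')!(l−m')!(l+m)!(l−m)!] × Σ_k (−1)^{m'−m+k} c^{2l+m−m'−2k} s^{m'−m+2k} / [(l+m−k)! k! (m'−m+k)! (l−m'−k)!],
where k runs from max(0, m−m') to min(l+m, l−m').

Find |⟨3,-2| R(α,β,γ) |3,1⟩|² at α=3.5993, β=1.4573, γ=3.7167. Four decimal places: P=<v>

P=0.2177

First d^3_{-2,1}(β=1.4573), then the phase factors e^{-i(-2)α} and e^{-i(1)γ}:
c=cos(1.4573/2)=0.746074, s=sin(1.4573/2)=0.665863; N=√[1·120·24·2]=75.894664
k: max(0,(1)−(-2))=3 … min(3+(1),3−(-2))=4
  k=3: (−1)^0·75.8947/(12)·0.7461^3·0.6659^3 = +0.775408
  k=4: (−1)^1·75.8947/(24)·0.7461^1·0.6659^5 = -0.308821
d^3_{-2,1}(1.4573) = +0.775408 -0.308821 = +0.466588
|D^3_{-2,1}|² = |d^3_{-2,1}(β)|² = (+0.466588)² = 0.217704 (the z-rotation phases have unit modulus)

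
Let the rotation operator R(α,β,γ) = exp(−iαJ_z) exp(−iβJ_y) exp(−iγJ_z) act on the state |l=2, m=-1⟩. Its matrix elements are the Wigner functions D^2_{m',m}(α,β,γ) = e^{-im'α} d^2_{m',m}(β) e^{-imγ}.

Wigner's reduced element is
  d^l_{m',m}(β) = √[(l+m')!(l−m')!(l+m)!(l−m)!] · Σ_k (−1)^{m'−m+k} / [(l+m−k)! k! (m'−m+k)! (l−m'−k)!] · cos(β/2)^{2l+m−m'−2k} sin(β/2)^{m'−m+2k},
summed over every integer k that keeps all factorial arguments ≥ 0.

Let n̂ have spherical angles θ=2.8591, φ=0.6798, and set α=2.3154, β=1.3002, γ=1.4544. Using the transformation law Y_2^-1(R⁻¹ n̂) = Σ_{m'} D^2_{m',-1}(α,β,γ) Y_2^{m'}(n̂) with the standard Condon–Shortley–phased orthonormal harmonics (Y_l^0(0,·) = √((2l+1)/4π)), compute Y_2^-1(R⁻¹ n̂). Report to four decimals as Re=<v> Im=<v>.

Need the full column D^2_{m',-1} for m'=−2..2 at α=2.3154, β=1.3002, γ=1.4544.
cos(β/2)=0.796023, sin(β/2)=0.605266
d^2_{-2,-1}: single k=1 term ⇒ +0.610595;  D = +0.598667-0.120101i
d^2_{-1,-1}: k∈[0..1] ⇒ +0.401516 -0.696411 = -0.294894;  D = +0.238594+0.173308i
d^2_{0,-1}: k∈[0..1] ⇒ -0.747824 +0.432355 = -0.315469;  D = -0.036637-0.313334i
d^2_{1,-1}: k∈[0..1] ⇒ +0.696411 -0.134210 = +0.562200;  D = +0.366374-0.426426i
d^2_{2,-1}: single k=0 term ⇒ -0.353016;  D = +0.352802-0.012285i
Y_2^{m'}(θ=2.8591,φ=0.6798) and Σ D·Y over m':
  (+0.5987-0.1201i)·(+0.0063-0.0293i)  (+0.2386+0.1733i)·(-0.1608+0.1300i)  (-0.0366-0.3133i)·(+0.5573+0.0000i)  (+0.3664-0.4264i)·(+0.1608+0.1300i)  (+0.3528-0.0123i)·(+0.0063+0.0293i)
Y_2^-1(R⁻¹ n̂) = +0.035866-0.200466i

Re=0.0359 Im=-0.2005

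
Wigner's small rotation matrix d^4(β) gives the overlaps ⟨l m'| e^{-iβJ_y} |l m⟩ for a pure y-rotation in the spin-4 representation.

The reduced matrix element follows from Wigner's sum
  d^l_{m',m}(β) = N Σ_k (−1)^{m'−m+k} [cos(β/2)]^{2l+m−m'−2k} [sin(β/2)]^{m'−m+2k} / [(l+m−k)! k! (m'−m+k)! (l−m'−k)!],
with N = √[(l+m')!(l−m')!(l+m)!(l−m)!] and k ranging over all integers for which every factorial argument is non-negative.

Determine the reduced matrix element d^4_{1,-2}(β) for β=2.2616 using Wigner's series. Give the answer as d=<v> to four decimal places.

d=-0.0498

d^4_{1,-2}(β=2.2616) via Wigner's sum:
Half-angle: c=0.425936, s=0.904753. N=√(120·6·2·720)=1018.233765
k∈{0,1,2} keeps every argument non-negative
  k=0: (−1)^3·1018.2338/(72)·0.4259^5·0.9048^3 = -0.146834
  k=1: (−1)^4·1018.2338/(48)·0.4259^3·0.9048^5 = +0.993780
  k=2: (−1)^5·1018.2338/(240)·0.4259^1·0.9048^7 = -0.896792
d^4_{1,-2}(2.2616) = -0.146834 +0.993780 -0.896792 = -0.049846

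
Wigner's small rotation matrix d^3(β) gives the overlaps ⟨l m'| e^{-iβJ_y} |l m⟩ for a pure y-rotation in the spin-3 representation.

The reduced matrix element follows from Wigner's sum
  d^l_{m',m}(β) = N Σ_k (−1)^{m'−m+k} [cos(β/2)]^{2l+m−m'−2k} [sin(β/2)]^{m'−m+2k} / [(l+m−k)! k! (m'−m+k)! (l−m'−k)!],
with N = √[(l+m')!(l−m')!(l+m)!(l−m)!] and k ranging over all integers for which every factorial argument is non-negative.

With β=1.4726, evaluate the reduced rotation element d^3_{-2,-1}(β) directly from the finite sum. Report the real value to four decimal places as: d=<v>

d^3_{-2,-1}(β=1.4726) via Wigner's sum:
With c≡cos(β/2)=0.740958 and s≡sin(β/2)=0.671551, N=[1·120·2·24]^{1/2}=75.894664
k∈{1,2} keeps every argument non-negative
  k=1: (−1)^0·75.8947/(24)·0.7410^5·0.6716^1 = +0.474294
  k=2: (−1)^1·75.8947/(12)·0.7410^3·0.6716^3 = -0.779199
d^3_{-2,-1}(1.4726) = +0.474294 -0.779199 = -0.304905

d=-0.3049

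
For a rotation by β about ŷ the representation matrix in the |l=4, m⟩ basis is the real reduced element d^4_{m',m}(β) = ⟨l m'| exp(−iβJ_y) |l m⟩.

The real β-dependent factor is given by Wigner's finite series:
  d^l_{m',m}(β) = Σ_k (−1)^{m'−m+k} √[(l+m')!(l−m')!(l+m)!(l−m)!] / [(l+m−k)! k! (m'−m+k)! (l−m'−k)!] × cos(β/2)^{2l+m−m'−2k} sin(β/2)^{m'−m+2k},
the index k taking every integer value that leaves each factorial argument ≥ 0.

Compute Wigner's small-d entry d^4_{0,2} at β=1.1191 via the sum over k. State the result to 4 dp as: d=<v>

d^4_{0,2}(β=1.1191) via Wigner's sum:
Half-angle: c=0.847494, s=0.530805. N=√(24·24·720·2)=910.735966
The bounds max(0,m−m')=2 and min(l+m,l−m')=4 give 3 terms
  k=2: (−1)^0·910.7360/(96)·0.8475^6·0.5308^2 = +0.990401
  k=3: (−1)^1·910.7360/(36)·0.8475^4·0.5308^4 = -1.036039
  k=4: (−1)^2·910.7360/(96)·0.8475^2·0.5308^6 = +0.152407
d^4_{0,2}(1.1191) = +0.990401 -1.036039 +0.152407 = +0.106768

d=0.1068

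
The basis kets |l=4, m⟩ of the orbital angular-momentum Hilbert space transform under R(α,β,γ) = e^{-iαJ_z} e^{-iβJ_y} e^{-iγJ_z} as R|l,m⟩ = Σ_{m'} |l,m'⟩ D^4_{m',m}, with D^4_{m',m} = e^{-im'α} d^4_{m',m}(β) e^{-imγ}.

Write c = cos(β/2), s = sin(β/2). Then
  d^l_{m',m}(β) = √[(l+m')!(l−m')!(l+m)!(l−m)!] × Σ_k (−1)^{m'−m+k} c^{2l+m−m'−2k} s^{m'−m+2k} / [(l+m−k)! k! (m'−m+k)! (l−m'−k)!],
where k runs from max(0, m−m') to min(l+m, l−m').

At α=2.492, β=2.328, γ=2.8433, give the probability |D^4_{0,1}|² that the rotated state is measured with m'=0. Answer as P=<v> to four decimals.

P=0.0071

D^4_{0,1}(2.492,2.328,2.8433) = e^{-i·0·2.492}·d^4_{0,1}(2.328)·e^{-i·1·2.8433}. Compute d first:
With c≡cos(β/2)=0.395669 and s≡sin(β/2)=0.918393, N=[24·24·120·6]^{1/2}=643.987578
k: max(0,(1)−(0))=1 … min(4+(1),4−(0))=4
  k=1: (−1)^0·643.9876/(144)·0.3957^7·0.9184^1 = +0.006235
  k=2: (−1)^1·643.9876/(24)·0.3957^5·0.9184^3 = -0.201564
  k=3: (−1)^2·643.9876/(24)·0.3957^3·0.9184^5 = +1.085940
  k=4: (−1)^3·643.9876/(144)·0.3957^1·0.9184^7 = -0.975096
d^4_{0,1}(2.328) = +0.006235 -0.201564 +1.085940 -0.975096 = -0.084485
|D^4_{0,1}|² = |d^4_{0,1}(β)|² = (-0.084485)² = 0.007138 (the z-rotation phases have unit modulus)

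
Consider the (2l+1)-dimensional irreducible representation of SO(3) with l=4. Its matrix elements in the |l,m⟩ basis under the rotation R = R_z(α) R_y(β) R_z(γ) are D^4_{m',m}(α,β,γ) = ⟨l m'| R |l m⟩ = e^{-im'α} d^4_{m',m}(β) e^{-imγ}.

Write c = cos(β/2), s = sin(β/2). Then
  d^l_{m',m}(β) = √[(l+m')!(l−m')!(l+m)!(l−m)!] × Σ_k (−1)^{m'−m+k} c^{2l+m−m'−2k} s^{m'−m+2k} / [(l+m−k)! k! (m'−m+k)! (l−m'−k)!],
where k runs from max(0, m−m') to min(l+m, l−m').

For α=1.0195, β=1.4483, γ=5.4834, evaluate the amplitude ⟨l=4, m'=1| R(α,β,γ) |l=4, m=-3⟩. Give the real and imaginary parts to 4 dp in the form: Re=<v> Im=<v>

D^4_{1,-3}(1.0195,1.4483,5.4834) = e^{-i·1·1.0195}·d^4_{1,-3}(1.4483)·e^{-i·-3·5.4834}. Compute d first:
c=cos(1.4483/2)=0.749063, s=sin(1.4483/2)=0.662499; N=√[120·6·1·5040]=1904.940944
k∈{0,1} keeps every argument non-negative
  k=0: (−1)^4·1904.9409/(144)·0.7491^4·0.6625^4 = +0.802293
  k=1: (−1)^5·1904.9409/(240)·0.7491^2·0.6625^6 = -0.376546
d^4_{1,-3}(1.4483) = +0.802293 -0.376546 = +0.425747
Attach z-rotation phases: D = e^{-i(1)(1.0195)}·(+0.425747)·e^{-i(-3)(5.4834)} = -0.409487+0.116537i

Re=-0.4095 Im=0.1165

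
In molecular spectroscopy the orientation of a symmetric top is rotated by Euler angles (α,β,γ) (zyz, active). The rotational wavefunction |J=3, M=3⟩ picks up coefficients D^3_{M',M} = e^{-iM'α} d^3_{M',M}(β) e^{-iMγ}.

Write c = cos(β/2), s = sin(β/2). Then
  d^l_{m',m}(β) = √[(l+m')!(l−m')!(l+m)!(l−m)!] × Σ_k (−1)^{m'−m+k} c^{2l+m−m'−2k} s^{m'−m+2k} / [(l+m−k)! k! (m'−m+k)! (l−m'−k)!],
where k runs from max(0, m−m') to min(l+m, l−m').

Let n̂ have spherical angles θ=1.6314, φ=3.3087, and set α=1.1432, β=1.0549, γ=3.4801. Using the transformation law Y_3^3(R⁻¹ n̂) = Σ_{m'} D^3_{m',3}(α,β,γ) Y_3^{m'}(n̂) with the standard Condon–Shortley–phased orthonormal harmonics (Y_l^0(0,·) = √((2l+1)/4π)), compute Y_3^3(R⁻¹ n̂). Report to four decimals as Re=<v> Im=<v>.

Re=-0.0583 Im=-0.2555

Need the full column D^3_{m',3} for m'=−3..3 at α=1.1432, β=1.0549, γ=3.4801.
cos(β/2)=0.864093, sin(β/2)=0.503332
d^3_{-3,3}: single k=6 term ⇒ +0.016260;  D = +0.012144-0.010813i
d^3_{-2,3}: single k=5 term ⇒ +0.068377;  D = -0.020201-0.065324i
d^3_{-1,3}: single k=4 term ⇒ +0.185602;  D = -0.184092-0.023633i
d^3_{0,3}: single k=3 term ⇒ +0.367925;  D = -0.193961+0.312647i
d^3_{1,3}: single k=2 term ⇒ +0.547012;  D = +0.303393+0.455165i
d^3_{2,3}: single k=1 term ⇒ +0.593927;  D = +0.586310-0.094817i
d^3_{3,3}: single k=0 term ⇒ +0.416259;  D = +0.109933-0.401481i
Y_3^{m'}(θ=1.6314,φ=3.3087) and Σ D·Y over m':
  (+0.0121-0.0108i)·(-0.3639+0.1994i)  (-0.0202-0.0653i)·(-0.0583+0.0202i)  (-0.1841-0.0236i)·(+0.3123-0.0527i)  (-0.1940+0.3126i)·(+0.0674+0.0000i)  (+0.3034+0.4552i)·(-0.3123-0.0527i)  (+0.5863-0.0948i)·(-0.0583-0.0202i)  (+0.1099-0.4015i)·(+0.3639+0.1994i)
Y_3^3(R⁻¹ n̂) = -0.058342-0.255473i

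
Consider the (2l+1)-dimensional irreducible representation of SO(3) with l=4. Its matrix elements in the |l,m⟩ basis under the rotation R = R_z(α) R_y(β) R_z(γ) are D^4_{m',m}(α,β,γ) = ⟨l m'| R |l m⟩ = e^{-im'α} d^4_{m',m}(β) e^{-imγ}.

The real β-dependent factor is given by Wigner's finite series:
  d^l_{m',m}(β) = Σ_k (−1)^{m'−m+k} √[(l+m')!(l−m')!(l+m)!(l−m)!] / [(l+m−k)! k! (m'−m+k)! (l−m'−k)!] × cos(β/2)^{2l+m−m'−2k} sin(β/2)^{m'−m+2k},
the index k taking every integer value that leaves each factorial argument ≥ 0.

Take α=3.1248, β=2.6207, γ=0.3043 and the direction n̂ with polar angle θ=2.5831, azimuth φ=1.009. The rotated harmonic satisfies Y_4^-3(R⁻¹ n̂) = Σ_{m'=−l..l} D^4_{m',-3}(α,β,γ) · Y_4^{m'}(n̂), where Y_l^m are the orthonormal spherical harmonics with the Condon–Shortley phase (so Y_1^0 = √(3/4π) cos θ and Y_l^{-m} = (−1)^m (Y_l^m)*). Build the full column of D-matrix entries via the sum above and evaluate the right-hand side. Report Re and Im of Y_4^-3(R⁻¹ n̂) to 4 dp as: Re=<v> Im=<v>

Need the full column D^4_{m',-3} for m'=−4..4 at α=3.1248, β=2.6207, γ=0.3043.
cos(β/2)=0.257512, sin(β/2)=0.966275
d^4_{-4,-3}: single k=1 term ⇒ +0.000205;  D = +0.000136+0.000154i
d^4_{-3,-3}: k∈[0..1] ⇒ +0.000019 -0.001906 = -0.001886;  D = +0.001227+0.001433i
d^4_{-2,-3}: k∈[0..1] ⇒ -0.000271 +0.011468 = +0.011196;  D = +0.007140+0.008624i
d^4_{-1,-3}: k∈[0..1] ⇒ +0.002161 -0.050712 = -0.048551;  D = +0.030328+0.037914i
d^4_{0,-3}: k∈[0..1] ⇒ -0.012088 +0.170200 = +0.158112;  D = +0.096678+0.125111i
d^4_{1,-3}: k∈[0..1] ⇒ +0.050712 -0.428420 = -0.377708;  D = +0.225900+0.302709i
d^4_{2,-3}: k∈[0..1] ⇒ -0.161466 +0.757821 = +0.596355;  D = +0.348593+0.483863i
d^4_{3,-3}: k∈[0..1] ⇒ +0.377831 -0.759988 = -0.382157;  D = +0.218147+0.313776i
d^4_{4,-3}: single k=0 term ⇒ -0.572859;  D = -0.319062-0.475781i
Y_4^{m'}(θ=2.5831,φ=1.009) and Σ D·Y over m':
  (+0.0001+0.0002i)·(-0.0218+0.0272i)  (+0.0012+0.0014i)·(+0.1569+0.0181i)  (+0.0071+0.0086i)·(-0.1639-0.3417i)  (+0.0303+0.0379i)·(-0.2304+0.3660i)  (+0.0967+0.1251i)·(-0.0500+0.0000i)  (+0.2259+0.3027i)·(+0.2304+0.3660i)  (+0.3486+0.4839i)·(-0.1639+0.3417i)  (+0.2181+0.3138i)·(-0.1569+0.0181i)  (-0.3191-0.4758i)·(-0.0218-0.0272i)
Y_4^-3(R⁻¹ n̂) = -0.350854+0.158536i

Re=-0.3509 Im=0.1585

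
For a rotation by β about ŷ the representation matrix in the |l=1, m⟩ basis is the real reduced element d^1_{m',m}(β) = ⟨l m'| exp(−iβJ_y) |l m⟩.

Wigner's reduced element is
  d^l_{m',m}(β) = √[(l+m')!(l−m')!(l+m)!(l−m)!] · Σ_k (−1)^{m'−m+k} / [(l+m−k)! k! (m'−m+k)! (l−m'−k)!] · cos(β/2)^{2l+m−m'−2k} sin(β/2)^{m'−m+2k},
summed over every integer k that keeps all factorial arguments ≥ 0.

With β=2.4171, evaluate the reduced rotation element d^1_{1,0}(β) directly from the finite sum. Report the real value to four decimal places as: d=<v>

d^1_{1,0}(β=2.4171) via Wigner's sum:
c=cos(2.4171/2)=0.354376, s=sin(2.4171/2)=0.935103; N=√[2·1·1·1]=1.414214
k∈{0} keeps every argument non-negative
  k=0: (−1)^1·1.4142/(1)·0.3544^1·0.9351^1 = -0.468639
d^1_{1,0}(2.4171) = -0.468639

d=-0.4686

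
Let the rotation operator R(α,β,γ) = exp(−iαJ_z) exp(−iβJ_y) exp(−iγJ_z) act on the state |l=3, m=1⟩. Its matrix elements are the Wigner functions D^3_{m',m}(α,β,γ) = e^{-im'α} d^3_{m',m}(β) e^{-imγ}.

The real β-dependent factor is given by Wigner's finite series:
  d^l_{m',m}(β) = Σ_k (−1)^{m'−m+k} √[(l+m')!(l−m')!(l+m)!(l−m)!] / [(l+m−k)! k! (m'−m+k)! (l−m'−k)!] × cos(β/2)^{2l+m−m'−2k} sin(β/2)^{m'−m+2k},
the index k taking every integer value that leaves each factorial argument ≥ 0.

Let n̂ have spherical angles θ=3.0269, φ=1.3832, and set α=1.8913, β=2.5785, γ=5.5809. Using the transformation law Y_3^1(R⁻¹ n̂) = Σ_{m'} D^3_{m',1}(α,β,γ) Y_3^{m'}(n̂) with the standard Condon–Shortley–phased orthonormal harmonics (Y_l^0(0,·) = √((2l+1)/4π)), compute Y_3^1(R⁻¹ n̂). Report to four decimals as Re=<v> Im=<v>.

Re=-0.3637 Im=-0.2372

Need the full column D^3_{m',1} for m'=−3..3 at α=1.8913, β=2.5785, γ=5.5809.
cos(β/2)=0.277841, sin(β/2)=0.960627
d^3_{-3,1}: single k=4 term ⇒ +0.254600;  D = +0.253500+0.023644i
d^3_{-2,1}: k∈[3..4] ⇒ +0.120250 -0.718738 = -0.598488;  D = +0.134987+0.583067i
d^3_{-1,1}: k∈[2..4] ⇒ +0.032995 -0.525900 +0.785830 = +0.292925;  D = -0.250031+0.152610i
d^3_{0,1}: k∈[1..3] ⇒ +0.005510 -0.197591 +0.787338 = +0.595257;  D = +0.454400+0.384515i
d^3_{1,1}: k∈[0..2] ⇒ +0.000460 -0.043993 +0.394425 = +0.350892;  D = +0.130733-0.325628i
d^3_{2,1}: k∈[0..1] ⇒ -0.005030 +0.120250 = +0.115220;  D = -0.115004-0.007056i
d^3_{3,1}: single k=0 term ⇒ +0.021298;  D = +0.005459+0.020587i
Y_3^{m'}(θ=3.0269,φ=1.3832) and Σ D·Y over m':
  (+0.2535+0.0236i)·(-0.0003+0.0005i)  (+0.1350+0.5831i)·(+0.0124+0.0049i)  (-0.2500+0.1526i)·(+0.0271-0.1430i)  (+0.4544+0.3845i)·(-0.7172+0.0000i)  (+0.1307-0.3256i)·(-0.0271-0.1430i)  (-0.1150-0.0071i)·(+0.0124-0.0049i)  (+0.0055+0.0206i)·(+0.0003+0.0005i)
Y_3^1(R⁻¹ n̂) = -0.363687-0.237249i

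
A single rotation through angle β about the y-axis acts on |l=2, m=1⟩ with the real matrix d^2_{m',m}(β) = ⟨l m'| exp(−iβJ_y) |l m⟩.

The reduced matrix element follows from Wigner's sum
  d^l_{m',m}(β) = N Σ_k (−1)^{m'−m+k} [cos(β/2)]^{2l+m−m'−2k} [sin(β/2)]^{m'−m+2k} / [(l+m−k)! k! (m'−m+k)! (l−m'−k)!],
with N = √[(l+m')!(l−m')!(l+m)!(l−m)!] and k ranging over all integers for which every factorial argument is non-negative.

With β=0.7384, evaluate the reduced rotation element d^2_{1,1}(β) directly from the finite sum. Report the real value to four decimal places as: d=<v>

d=0.4167

d^2_{1,1}(β=0.7384) via Wigner's sum:
With c≡cos(β/2)=0.932616 and s≡sin(β/2)=0.360869, N=[6·1·6·1]^{1/2}=6.000000
k: max(0,(1)−(1))=0 … min(2+(1),2−(1))=1
  k=0: (−1)^0·6.0000/(6)·0.9326^4·0.3609^0 = +0.756505
  k=1: (−1)^1·6.0000/(2)·0.9326^2·0.3609^2 = -0.339803
d^2_{1,1}(0.7384) = +0.756505 -0.339803 = +0.416702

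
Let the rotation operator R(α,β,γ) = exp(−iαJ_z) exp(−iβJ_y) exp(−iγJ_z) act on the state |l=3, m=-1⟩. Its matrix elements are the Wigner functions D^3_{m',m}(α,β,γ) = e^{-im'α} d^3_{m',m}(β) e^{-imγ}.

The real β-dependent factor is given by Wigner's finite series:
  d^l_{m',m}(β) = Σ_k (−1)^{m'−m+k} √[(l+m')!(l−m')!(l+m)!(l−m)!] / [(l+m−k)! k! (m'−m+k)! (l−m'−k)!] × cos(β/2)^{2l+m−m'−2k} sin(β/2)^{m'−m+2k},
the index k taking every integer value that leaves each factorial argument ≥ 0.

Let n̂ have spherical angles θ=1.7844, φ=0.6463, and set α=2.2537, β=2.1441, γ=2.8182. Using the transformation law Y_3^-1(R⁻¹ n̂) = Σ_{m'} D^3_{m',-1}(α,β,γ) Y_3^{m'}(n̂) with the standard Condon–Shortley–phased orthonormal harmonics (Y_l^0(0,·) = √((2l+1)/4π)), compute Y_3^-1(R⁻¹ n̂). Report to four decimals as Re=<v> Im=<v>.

Need the full column D^3_{m',-1} for m'=−3..3 at α=2.2537, β=2.1441, γ=2.8182.
cos(β/2)=0.478325, sin(β/2)=0.878183
d^3_{-3,-1}: single k=2 term ⇒ +0.156354;  D = -0.154491-0.024064i
d^3_{-2,-1}: k∈[1..2] ⇒ +0.069534 -0.468764 = -0.399229;  D = -0.201266-0.344784i
d^3_{-1,-1}: k∈[0..2] ⇒ +0.011977 -0.322963 +0.816464 = +0.505479;  D = +0.177836-0.473163i
d^3_{0,-1}: k∈[0..2] ⇒ -0.076171 +0.770258 -0.865443 = -0.171357;  D = +0.162474-0.054455i
d^3_{1,-1}: k∈[0..2] ⇒ +0.242222 -1.088619 +0.458680 = -0.387717;  D = -0.327565-0.207426i
d^3_{2,-1}: k∈[0..1] ⇒ -0.468764 +0.790038 = +0.321274;  D = -0.037951-0.319025i
d^3_{3,-1}: single k=0 term ⇒ +0.527026;  D = -0.366688+0.378545i
Y_3^{m'}(θ=1.7844,φ=0.6463) and Σ D·Y over m':
  (-0.1545-0.0241i)·(-0.1401-0.3633i)  (-0.2013-0.3448i)·(-0.0568+0.1990i)  (+0.1778-0.4732i)·(-0.1955+0.1475i)  (+0.1625-0.0545i)·(+0.2195+0.0000i)  (-0.3276-0.2074i)·(+0.1955+0.1475i)  (-0.0380-0.3190i)·(-0.0568-0.1990i)  (-0.3667+0.3785i)·(+0.1401-0.3633i)
Y_3^-1(R⁻¹ n̂) = +0.155016+0.268917i

Re=0.1550 Im=0.2689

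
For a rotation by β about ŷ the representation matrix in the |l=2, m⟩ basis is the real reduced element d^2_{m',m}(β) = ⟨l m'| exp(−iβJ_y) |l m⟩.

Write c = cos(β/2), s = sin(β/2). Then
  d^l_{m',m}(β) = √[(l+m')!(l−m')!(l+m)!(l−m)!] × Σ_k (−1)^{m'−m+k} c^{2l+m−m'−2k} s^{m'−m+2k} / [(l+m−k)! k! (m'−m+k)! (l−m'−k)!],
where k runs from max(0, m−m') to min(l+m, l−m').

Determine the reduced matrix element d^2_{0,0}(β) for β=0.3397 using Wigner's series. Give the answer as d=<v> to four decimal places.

d=0.8335

d^2_{0,0}(β=0.3397) via Wigner's sum:
c=cos(0.3397/2)=0.985610, s=sin(0.3397/2)=0.169035; N=√[2·2·2·2]=4.000000
k∈{0,1,2} keeps every argument non-negative
  k=0: (−1)^0·4.0000/(4)·0.9856^4·0.1690^0 = +0.943671
  k=1: (−1)^1·4.0000/(1)·0.9856^2·0.1690^2 = -0.111025
  k=2: (−1)^2·4.0000/(4)·0.9856^0·0.1690^4 = +0.000816
d^2_{0,0}(0.3397) = +0.943671 -0.111025 +0.000816 = +0.833462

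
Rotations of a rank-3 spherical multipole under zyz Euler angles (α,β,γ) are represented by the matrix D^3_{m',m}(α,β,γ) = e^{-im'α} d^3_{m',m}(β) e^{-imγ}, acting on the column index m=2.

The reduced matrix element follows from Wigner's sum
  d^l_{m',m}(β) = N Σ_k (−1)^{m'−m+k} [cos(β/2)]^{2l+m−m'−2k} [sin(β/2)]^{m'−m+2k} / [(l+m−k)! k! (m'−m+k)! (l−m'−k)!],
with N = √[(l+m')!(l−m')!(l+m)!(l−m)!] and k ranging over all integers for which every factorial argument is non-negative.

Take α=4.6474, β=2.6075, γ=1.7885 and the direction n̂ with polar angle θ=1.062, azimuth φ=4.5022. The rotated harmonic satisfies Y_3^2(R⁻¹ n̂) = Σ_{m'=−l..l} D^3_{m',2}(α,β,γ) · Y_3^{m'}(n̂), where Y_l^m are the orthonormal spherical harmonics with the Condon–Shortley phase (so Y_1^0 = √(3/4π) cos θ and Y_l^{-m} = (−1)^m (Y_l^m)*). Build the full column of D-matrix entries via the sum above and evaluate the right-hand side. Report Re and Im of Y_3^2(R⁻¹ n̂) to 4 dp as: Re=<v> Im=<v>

Re=-0.0207 Im=0.0038

Need the full column D^3_{m',2} for m'=−3..3 at α=4.6474, β=2.6075, γ=1.7885.
cos(β/2)=0.263884, sin(β/2)=0.964555
d^3_{-3,2}: single k=5 term ⇒ +0.539662;  D = -0.318102-0.435943i
d^3_{-2,2}: k∈[4..5] ⇒ +0.301371 -0.805306 = -0.503934;  D = -0.425513+0.269978i
d^3_{-1,2}: k∈[3..4] ⇒ +0.104291 -0.696701 = -0.592410;  D = -0.284222-0.519776i
d^3_{0,2}: k∈[2..3] ⇒ +0.024709 -0.330136 = -0.305426;  D = +0.276930-0.128823i
d^3_{1,2}: k∈[1..2] ⇒ +0.003903 -0.104291 = -0.100388;  D = +0.036341+0.093580i
d^3_{2,2}: k∈[0..1] ⇒ +0.000338 -0.022557 = -0.022219;  D = -0.021191+0.006681i
d^3_{3,2}: single k=0 term ⇒ -0.003023;  D = -0.000720-0.002936i
Y_3^{m'}(θ=1.062,φ=4.5022) and Σ D·Y over m':
  (-0.3181-0.4359i)·(+0.1639-0.2245i)  (-0.4255+0.2700i)·(-0.3466-0.1550i)  (-0.2842-0.5198i)·(-0.0110+0.0515i)  (+0.2769-0.1288i)·(-0.3297+0.0000i)  (+0.0363+0.0936i)·(+0.0110+0.0515i)  (-0.0212+0.0067i)·(-0.3466+0.1550i)  (-0.0007-0.0029i)·(-0.1639-0.2245i)
Y_3^2(R⁻¹ n̂) = -0.020712+0.003811i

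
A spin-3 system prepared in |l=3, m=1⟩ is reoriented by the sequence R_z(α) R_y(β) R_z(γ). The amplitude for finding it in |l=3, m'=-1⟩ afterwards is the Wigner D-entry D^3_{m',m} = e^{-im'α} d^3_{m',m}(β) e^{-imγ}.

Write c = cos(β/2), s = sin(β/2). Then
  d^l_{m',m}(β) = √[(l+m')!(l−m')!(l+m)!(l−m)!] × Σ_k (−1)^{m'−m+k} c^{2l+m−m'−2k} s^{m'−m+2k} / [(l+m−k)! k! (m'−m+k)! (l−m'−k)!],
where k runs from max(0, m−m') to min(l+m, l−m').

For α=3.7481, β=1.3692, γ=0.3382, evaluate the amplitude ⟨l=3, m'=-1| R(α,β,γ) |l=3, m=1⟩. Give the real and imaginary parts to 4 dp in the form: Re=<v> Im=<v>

Re=-0.1546 Im=-0.0425

Split into d^3_{-1,1}(β=1.3692) × two z-phases.
c=cos(1.3692/2)=0.774672, s=sin(1.3692/2)=0.632363; N=√[2·24·24·2]=48.000000
Admissible k: 2..4 (factorial args all ≥0)
  k=2: (−1)^0·48.0000/(8)·0.7747^4·0.6324^2 = +0.864084
  k=3: (−1)^1·48.0000/(6)·0.7747^2·0.6324^4 = -0.767701
  k=4: (−1)^2·48.0000/(48)·0.7747^0·0.6324^6 = +0.063944
d^3_{-1,1}(1.3692) = +0.864084 -0.767701 +0.063944 = +0.160327
Attach z-rotation phases: D = e^{-i(-1)(3.7481)}·(+0.160327)·e^{-i(1)(0.3382)} = -0.154591-0.042503i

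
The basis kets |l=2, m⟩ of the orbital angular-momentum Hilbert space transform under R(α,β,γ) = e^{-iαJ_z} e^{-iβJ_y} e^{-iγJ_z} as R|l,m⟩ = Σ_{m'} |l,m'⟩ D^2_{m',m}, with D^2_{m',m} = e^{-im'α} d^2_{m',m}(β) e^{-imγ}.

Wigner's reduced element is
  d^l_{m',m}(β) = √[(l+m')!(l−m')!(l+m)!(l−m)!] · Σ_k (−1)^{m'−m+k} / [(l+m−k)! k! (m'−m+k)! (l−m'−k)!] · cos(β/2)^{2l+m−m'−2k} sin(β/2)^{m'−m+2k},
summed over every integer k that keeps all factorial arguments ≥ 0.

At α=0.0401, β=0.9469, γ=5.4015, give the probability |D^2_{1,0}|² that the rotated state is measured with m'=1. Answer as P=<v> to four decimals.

D^2_{1,0}(0.0401,0.9469,5.4015) = e^{-i·1·0.0401}·d^2_{1,0}(0.9469)·e^{-i·0·5.4015}. Compute d first:
With c≡cos(β/2)=0.890001 and s≡sin(β/2)=0.455959, N=[6·1·2·2]^{1/2}=4.898979
k∈{0,1} keeps every argument non-negative
  k=0: (−1)^1·4.8990/(2)·0.8900^3·0.4560^1 = -0.787359
  k=1: (−1)^2·4.8990/(2)·0.8900^1·0.4560^3 = +0.206654
d^2_{1,0}(0.9469) = -0.787359 +0.206654 = -0.580704
|D^2_{1,0}|² = |d^2_{1,0}(β)|² = (-0.580704)² = 0.337218 (the z-rotation phases have unit modulus)

P=0.3372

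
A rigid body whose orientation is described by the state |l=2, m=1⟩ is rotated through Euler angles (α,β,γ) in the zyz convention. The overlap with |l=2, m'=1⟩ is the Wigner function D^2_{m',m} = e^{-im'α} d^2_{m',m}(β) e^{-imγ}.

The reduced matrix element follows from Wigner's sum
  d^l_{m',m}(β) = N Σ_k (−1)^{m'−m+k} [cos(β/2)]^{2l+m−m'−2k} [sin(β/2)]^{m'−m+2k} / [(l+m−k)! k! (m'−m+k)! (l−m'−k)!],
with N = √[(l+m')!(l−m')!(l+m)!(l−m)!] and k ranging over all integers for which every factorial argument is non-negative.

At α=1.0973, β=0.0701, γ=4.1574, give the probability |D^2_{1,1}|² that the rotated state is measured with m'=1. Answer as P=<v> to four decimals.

D^2_{1,1}(1.0973,0.0701,4.1574) = e^{-i·1·1.0973}·d^2_{1,1}(0.0701)·e^{-i·1·4.1574}. Compute d first:
Half-angle: c=0.999386, s=0.035043. N=√(6·1·6·1)=6.000000
Admissible k: 0..1 (factorial args all ≥0)
  k=0: (−1)^0·6.0000/(6)·0.9994^4·0.0350^0 = +0.997546
  k=1: (−1)^1·6.0000/(2)·0.9994^2·0.0350^2 = -0.003679
d^2_{1,1}(0.0701) = +0.997546 -0.003679 = +0.993866
|D^2_{1,1}|² = |d^2_{1,1}(β)|² = (+0.993866)² = 0.987770 (the z-rotation phases have unit modulus)

P=0.9878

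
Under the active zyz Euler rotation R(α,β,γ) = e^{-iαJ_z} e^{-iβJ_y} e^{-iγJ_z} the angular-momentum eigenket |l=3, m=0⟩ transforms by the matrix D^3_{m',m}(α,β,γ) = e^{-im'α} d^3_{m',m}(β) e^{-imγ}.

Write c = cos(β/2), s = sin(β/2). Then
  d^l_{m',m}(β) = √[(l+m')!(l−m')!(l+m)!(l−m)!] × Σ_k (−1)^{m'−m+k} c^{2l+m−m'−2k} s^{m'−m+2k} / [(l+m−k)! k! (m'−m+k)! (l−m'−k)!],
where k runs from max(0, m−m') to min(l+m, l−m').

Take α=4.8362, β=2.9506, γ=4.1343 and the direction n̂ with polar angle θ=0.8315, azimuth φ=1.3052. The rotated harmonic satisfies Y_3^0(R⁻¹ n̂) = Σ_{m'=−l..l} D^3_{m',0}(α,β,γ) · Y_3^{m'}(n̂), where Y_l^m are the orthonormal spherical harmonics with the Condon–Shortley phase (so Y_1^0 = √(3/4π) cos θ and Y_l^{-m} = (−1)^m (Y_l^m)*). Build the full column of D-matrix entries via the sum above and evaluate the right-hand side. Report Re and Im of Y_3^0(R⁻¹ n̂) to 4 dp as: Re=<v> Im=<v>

Need the full column D^3_{m',0} for m'=−3..3 at α=4.8362, β=2.9506, γ=4.1343.
cos(β/2)=0.095351, sin(β/2)=0.995444
d^3_{-3,0}: single k=3 term ⇒ +0.003824;  D = -0.001388+0.003563i
d^3_{-2,0}: k∈[2..3] ⇒ +0.000449 -0.048897 = -0.048448;  D = +0.046970+0.011875i
d^3_{-1,0}: k∈[1..3] ⇒ +0.000027 -0.008887 +0.322850 = +0.313990;  D = +0.038776-0.311587i
d^3_{0,0}: k∈[0..3] ⇒ +0.000001 -0.000737 +0.080346 -0.972972 = -0.893363;  D = -0.893363+0.000000i
d^3_{1,0}: k∈[0..2] ⇒ -0.000027 +0.008887 -0.322850 = -0.313990;  D = -0.038776-0.311587i
d^3_{2,0}: k∈[0..1] ⇒ +0.000449 -0.048897 = -0.048448;  D = +0.046970-0.011875i
d^3_{3,0}: single k=0 term ⇒ -0.003824;  D = +0.001388+0.003563i
Y_3^{m'}(θ=0.8315,φ=1.3052) and Σ D·Y over m':
  (-0.0014+0.0036i)·(-0.1204+0.1177i)  (+0.0470+0.0119i)·(-0.3242-0.1905i)  (+0.0388-0.3116i)·(+0.0796-0.2926i)  (-0.8934+0.0000i)·(-0.1836+0.0000i)  (-0.0388-0.3116i)·(-0.0796-0.2926i)  (+0.0470-0.0119i)·(-0.3242+0.1905i)  (+0.0014+0.0036i)·(+0.1204+0.1177i)
Y_3^0(R⁻¹ n̂) = -0.038596-0.000000i

Re=-0.0386 Im=0.0000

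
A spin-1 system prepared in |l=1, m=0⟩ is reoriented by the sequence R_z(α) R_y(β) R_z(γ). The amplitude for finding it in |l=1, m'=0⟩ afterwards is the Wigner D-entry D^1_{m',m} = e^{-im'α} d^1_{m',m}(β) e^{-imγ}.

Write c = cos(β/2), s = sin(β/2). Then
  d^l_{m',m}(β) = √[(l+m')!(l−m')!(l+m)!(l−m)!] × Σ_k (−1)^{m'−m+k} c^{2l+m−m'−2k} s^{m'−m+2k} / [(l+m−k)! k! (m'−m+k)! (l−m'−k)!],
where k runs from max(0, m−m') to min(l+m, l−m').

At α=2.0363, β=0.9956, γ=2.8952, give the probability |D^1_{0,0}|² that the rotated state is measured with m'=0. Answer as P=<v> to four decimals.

Split into d^1_{0,0}(β=0.9956) × two z-phases.
With c≡cos(β/2)=0.878635 and s≡sin(β/2)=0.477494, N=[1·1·1·1]^{1/2}=1.000000
k∈{0,1} keeps every argument non-negative
  k=0: (−1)^0·1.0000/(1)·0.8786^2·0.4775^0 = +0.772000
  k=1: (−1)^1·1.0000/(1)·0.8786^0·0.4775^2 = -0.228000
d^1_{0,0}(0.9956) = +0.772000 -0.228000 = +0.544000
|D^1_{0,0}|² = |d^1_{0,0}(β)|² = (+0.544000)² = 0.295935 (the z-rotation phases have unit modulus)

P=0.2959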